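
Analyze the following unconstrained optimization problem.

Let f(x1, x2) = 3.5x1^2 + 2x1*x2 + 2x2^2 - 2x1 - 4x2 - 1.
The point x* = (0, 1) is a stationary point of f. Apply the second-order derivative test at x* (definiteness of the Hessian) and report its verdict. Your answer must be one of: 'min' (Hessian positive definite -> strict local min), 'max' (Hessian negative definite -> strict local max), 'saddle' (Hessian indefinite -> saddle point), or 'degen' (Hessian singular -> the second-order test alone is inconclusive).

Compute the Hessian H = grad^2 f:
  H = [[7, 2], [2, 4]]
Verify stationarity: grad f(x*) = H x* + g = (0, 0).
Eigenvalues of H: 3, 8.
Both eigenvalues > 0, so H is positive definite -> x* is a strict local min.

min


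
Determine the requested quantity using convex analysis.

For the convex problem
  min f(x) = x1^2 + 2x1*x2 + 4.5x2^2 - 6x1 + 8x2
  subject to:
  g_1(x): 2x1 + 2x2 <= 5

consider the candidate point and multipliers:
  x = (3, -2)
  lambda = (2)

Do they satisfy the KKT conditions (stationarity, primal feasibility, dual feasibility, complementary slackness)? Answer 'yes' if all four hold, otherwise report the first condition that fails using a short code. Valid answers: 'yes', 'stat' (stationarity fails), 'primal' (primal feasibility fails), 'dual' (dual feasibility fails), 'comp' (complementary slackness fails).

Gradient of f: grad f(x) = Q x + c = (-4, -4)
Constraint values g_i(x) = a_i^T x - b_i:
  g_1((3, -2)) = -3
Stationarity residual: grad f(x) + sum_i lambda_i a_i = (0, 0)
  -> stationarity OK
Primal feasibility (all g_i <= 0): OK
Dual feasibility (all lambda_i >= 0): OK
Complementary slackness (lambda_i * g_i(x) = 0 for all i): FAILS

Verdict: the first failing condition is complementary_slackness -> comp.

comp


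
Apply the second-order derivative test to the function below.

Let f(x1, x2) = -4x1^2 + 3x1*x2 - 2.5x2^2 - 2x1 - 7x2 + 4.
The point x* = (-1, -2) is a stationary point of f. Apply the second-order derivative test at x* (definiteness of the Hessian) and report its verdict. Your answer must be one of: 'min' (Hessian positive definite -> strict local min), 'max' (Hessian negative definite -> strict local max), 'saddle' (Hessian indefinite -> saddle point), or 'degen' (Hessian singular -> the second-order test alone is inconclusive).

Compute the Hessian H = grad^2 f:
  H = [[-8, 3], [3, -5]]
Verify stationarity: grad f(x*) = H x* + g = (0, 0).
Eigenvalues of H: -9.8541, -3.1459.
Both eigenvalues < 0, so H is negative definite -> x* is a strict local max.

max


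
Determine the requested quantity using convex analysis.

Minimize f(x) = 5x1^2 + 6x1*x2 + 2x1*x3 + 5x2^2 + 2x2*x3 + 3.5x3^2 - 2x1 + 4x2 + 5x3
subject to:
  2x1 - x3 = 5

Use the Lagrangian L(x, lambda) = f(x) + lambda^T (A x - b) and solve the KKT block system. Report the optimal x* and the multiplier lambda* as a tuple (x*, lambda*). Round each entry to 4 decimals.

Form the Lagrangian:
  L(x, lambda) = (1/2) x^T Q x + c^T x + lambda^T (A x - b)
Stationarity (grad_x L = 0): Q x + c + A^T lambda = 0.
Primal feasibility: A x = b.

This gives the KKT block system:
  [ Q   A^T ] [ x     ]   [-c ]
  [ A    0  ] [ lambda ] = [ b ]

Solving the linear system:
  x*      = (1.8333, -1.2333, -1.3333)
  lambda* = (-3.1333)
  f(x*)   = 0.2

x* = (1.8333, -1.2333, -1.3333), lambda* = (-3.1333)


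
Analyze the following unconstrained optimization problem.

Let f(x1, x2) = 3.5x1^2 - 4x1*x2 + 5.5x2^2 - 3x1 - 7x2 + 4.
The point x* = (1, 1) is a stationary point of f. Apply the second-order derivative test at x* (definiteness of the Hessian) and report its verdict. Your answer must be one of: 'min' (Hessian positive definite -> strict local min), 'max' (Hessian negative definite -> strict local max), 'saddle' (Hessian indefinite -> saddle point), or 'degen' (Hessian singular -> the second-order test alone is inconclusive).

Compute the Hessian H = grad^2 f:
  H = [[7, -4], [-4, 11]]
Verify stationarity: grad f(x*) = H x* + g = (0, 0).
Eigenvalues of H: 4.5279, 13.4721.
Both eigenvalues > 0, so H is positive definite -> x* is a strict local min.

min


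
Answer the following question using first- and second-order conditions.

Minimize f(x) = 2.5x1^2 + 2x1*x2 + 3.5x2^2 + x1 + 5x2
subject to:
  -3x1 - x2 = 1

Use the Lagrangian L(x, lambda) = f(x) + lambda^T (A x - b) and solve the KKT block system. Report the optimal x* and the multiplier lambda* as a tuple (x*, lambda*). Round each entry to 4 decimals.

Form the Lagrangian:
  L(x, lambda) = (1/2) x^T Q x + c^T x + lambda^T (A x - b)
Stationarity (grad_x L = 0): Q x + c + A^T lambda = 0.
Primal feasibility: A x = b.

This gives the KKT block system:
  [ Q   A^T ] [ x     ]   [-c ]
  [ A    0  ] [ lambda ] = [ b ]

Solving the linear system:
  x*      = (-0.0893, -0.7321)
  lambda* = (-0.3036)
  f(x*)   = -1.7232

x* = (-0.0893, -0.7321), lambda* = (-0.3036)


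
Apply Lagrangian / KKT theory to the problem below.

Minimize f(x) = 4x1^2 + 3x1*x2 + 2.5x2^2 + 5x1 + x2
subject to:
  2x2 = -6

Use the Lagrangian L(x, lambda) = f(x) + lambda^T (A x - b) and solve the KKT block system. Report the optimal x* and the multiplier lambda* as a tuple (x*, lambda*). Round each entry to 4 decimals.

Form the Lagrangian:
  L(x, lambda) = (1/2) x^T Q x + c^T x + lambda^T (A x - b)
Stationarity (grad_x L = 0): Q x + c + A^T lambda = 0.
Primal feasibility: A x = b.

This gives the KKT block system:
  [ Q   A^T ] [ x     ]   [-c ]
  [ A    0  ] [ lambda ] = [ b ]

Solving the linear system:
  x*      = (0.5, -3)
  lambda* = (6.25)
  f(x*)   = 18.5

x* = (0.5, -3), lambda* = (6.25)


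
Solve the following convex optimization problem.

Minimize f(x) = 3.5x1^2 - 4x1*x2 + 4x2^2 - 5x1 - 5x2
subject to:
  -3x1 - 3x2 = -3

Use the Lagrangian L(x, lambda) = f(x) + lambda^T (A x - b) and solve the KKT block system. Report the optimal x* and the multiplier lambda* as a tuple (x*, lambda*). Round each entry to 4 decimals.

Form the Lagrangian:
  L(x, lambda) = (1/2) x^T Q x + c^T x + lambda^T (A x - b)
Stationarity (grad_x L = 0): Q x + c + A^T lambda = 0.
Primal feasibility: A x = b.

This gives the KKT block system:
  [ Q   A^T ] [ x     ]   [-c ]
  [ A    0  ] [ lambda ] = [ b ]

Solving the linear system:
  x*      = (0.5217, 0.4783)
  lambda* = (-1.087)
  f(x*)   = -4.1304

x* = (0.5217, 0.4783), lambda* = (-1.087)


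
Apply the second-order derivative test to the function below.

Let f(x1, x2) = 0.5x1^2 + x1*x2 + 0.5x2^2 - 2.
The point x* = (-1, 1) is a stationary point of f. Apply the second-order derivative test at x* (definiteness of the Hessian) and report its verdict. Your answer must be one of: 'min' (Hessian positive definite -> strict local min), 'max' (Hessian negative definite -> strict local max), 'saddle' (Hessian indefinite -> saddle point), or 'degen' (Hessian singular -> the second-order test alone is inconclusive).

Compute the Hessian H = grad^2 f:
  H = [[1, 1], [1, 1]]
Verify stationarity: grad f(x*) = H x* + g = (0, 0).
Eigenvalues of H: 0, 2.
H has a zero eigenvalue (singular; positive semidefinite but not definite), so H is neither positive definite, negative definite, nor indefinite. The second-order test alone is inconclusive -> degen.
(Indeed, f is constant along the null direction of H through x*, so x* is not a strict local extremum.)

degen


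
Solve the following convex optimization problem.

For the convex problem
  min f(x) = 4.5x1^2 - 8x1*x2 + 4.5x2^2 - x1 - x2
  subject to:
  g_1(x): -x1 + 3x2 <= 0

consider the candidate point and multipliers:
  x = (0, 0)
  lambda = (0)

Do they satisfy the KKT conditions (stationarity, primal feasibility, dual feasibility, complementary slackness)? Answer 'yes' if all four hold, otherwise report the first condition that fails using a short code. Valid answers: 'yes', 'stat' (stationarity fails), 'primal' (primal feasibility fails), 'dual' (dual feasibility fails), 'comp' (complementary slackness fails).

Gradient of f: grad f(x) = Q x + c = (-1, -1)
Constraint values g_i(x) = a_i^T x - b_i:
  g_1((0, 0)) = 0
Stationarity residual: grad f(x) + sum_i lambda_i a_i = (-1, -1)
  -> stationarity FAILS
Primal feasibility (all g_i <= 0): OK
Dual feasibility (all lambda_i >= 0): OK
Complementary slackness (lambda_i * g_i(x) = 0 for all i): OK

Verdict: the first failing condition is stationarity -> stat.

stat


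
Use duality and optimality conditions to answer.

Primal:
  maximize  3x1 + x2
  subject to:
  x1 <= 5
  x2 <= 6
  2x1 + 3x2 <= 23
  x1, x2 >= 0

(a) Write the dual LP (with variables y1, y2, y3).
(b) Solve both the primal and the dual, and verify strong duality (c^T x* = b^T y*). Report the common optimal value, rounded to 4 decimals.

The standard primal-dual pair for 'max c^T x s.t. A x <= b, x >= 0' is:
  Dual:  min b^T y  s.t.  A^T y >= c,  y >= 0.

So the dual LP is:
  minimize  5y1 + 6y2 + 23y3
  subject to:
    y1 + 2y3 >= 3
    y2 + 3y3 >= 1
    y1, y2, y3 >= 0

Solving the primal: x* = (5, 4.3333).
  primal value c^T x* = 19.3333.
Solving the dual: y* = (2.3333, 0, 0.3333).
  dual value b^T y* = 19.3333.
Strong duality: c^T x* = b^T y*. Confirmed.

19.3333


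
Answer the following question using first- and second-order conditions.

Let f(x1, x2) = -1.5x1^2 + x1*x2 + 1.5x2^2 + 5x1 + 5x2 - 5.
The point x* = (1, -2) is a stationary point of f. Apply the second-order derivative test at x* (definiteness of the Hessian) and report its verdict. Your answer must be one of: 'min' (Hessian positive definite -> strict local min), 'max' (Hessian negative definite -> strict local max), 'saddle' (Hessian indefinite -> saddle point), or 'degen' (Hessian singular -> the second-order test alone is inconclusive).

Compute the Hessian H = grad^2 f:
  H = [[-3, 1], [1, 3]]
Verify stationarity: grad f(x*) = H x* + g = (0, 0).
Eigenvalues of H: -3.1623, 3.1623.
Eigenvalues have mixed signs, so H is indefinite -> x* is a saddle point.

saddle


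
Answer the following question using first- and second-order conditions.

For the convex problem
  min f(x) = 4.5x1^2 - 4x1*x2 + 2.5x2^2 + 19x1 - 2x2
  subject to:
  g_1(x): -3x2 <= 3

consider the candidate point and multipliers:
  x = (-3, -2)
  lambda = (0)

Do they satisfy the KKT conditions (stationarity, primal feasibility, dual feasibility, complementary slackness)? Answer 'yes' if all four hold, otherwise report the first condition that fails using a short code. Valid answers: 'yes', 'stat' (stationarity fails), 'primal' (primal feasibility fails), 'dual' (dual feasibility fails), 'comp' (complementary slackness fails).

Gradient of f: grad f(x) = Q x + c = (0, 0)
Constraint values g_i(x) = a_i^T x - b_i:
  g_1((-3, -2)) = 3
Stationarity residual: grad f(x) + sum_i lambda_i a_i = (0, 0)
  -> stationarity OK
Primal feasibility (all g_i <= 0): FAILS
Dual feasibility (all lambda_i >= 0): OK
Complementary slackness (lambda_i * g_i(x) = 0 for all i): OK

Verdict: the first failing condition is primal_feasibility -> primal.

primal


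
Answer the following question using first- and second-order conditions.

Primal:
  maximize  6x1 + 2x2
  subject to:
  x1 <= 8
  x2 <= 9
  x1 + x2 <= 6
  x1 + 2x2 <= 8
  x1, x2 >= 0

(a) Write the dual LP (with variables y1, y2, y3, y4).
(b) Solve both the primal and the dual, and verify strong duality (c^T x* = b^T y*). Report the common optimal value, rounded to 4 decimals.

The standard primal-dual pair for 'max c^T x s.t. A x <= b, x >= 0' is:
  Dual:  min b^T y  s.t.  A^T y >= c,  y >= 0.

So the dual LP is:
  minimize  8y1 + 9y2 + 6y3 + 8y4
  subject to:
    y1 + y3 + y4 >= 6
    y2 + y3 + 2y4 >= 2
    y1, y2, y3, y4 >= 0

Solving the primal: x* = (6, 0).
  primal value c^T x* = 36.
Solving the dual: y* = (0, 0, 6, 0).
  dual value b^T y* = 36.
Strong duality: c^T x* = b^T y*. Confirmed.

36


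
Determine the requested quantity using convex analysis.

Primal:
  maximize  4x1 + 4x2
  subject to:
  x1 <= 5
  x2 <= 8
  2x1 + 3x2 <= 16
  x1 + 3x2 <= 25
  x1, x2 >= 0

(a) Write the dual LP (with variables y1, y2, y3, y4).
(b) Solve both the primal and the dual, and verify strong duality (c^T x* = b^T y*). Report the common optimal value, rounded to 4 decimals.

The standard primal-dual pair for 'max c^T x s.t. A x <= b, x >= 0' is:
  Dual:  min b^T y  s.t.  A^T y >= c,  y >= 0.

So the dual LP is:
  minimize  5y1 + 8y2 + 16y3 + 25y4
  subject to:
    y1 + 2y3 + y4 >= 4
    y2 + 3y3 + 3y4 >= 4
    y1, y2, y3, y4 >= 0

Solving the primal: x* = (5, 2).
  primal value c^T x* = 28.
Solving the dual: y* = (1.3333, 0, 1.3333, 0).
  dual value b^T y* = 28.
Strong duality: c^T x* = b^T y*. Confirmed.

28


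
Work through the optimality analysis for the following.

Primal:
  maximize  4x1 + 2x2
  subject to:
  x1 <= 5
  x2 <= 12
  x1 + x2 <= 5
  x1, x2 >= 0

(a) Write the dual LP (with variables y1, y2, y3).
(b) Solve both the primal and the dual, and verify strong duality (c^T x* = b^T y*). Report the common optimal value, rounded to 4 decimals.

The standard primal-dual pair for 'max c^T x s.t. A x <= b, x >= 0' is:
  Dual:  min b^T y  s.t.  A^T y >= c,  y >= 0.

So the dual LP is:
  minimize  5y1 + 12y2 + 5y3
  subject to:
    y1 + y3 >= 4
    y2 + y3 >= 2
    y1, y2, y3 >= 0

Solving the primal: x* = (5, 0).
  primal value c^T x* = 20.
Solving the dual: y* = (2, 0, 2).
  dual value b^T y* = 20.
Strong duality: c^T x* = b^T y*. Confirmed.

20


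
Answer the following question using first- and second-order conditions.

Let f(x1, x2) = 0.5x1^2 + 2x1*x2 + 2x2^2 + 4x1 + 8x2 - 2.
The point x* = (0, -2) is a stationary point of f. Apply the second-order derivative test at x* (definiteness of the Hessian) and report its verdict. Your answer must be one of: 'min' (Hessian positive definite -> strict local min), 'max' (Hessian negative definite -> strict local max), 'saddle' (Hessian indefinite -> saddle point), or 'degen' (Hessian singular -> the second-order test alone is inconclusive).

Compute the Hessian H = grad^2 f:
  H = [[1, 2], [2, 4]]
Verify stationarity: grad f(x*) = H x* + g = (0, 0).
Eigenvalues of H: 0, 5.
H has a zero eigenvalue (singular; positive semidefinite but not definite), so H is neither positive definite, negative definite, nor indefinite. The second-order test alone is inconclusive -> degen.
(Indeed, f is constant along the null direction of H through x*, so x* is not a strict local extremum.)

degen


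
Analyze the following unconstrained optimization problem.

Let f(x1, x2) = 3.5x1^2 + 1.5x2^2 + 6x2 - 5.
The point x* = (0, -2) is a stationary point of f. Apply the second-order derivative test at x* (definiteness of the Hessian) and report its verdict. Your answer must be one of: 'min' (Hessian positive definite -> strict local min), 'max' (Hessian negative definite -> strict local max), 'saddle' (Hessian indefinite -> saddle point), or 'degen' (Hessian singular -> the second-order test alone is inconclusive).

Compute the Hessian H = grad^2 f:
  H = [[7, 0], [0, 3]]
Verify stationarity: grad f(x*) = H x* + g = (0, 0).
Eigenvalues of H: 3, 7.
Both eigenvalues > 0, so H is positive definite -> x* is a strict local min.

min


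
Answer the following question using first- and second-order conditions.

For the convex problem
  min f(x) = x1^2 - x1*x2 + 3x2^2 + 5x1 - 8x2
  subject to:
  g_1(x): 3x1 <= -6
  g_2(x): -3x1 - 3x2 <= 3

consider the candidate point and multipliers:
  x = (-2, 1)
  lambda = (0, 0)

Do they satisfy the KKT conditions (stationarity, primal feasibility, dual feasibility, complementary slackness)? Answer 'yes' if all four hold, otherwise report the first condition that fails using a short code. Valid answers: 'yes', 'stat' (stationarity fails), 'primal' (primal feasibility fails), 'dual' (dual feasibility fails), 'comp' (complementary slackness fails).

Gradient of f: grad f(x) = Q x + c = (0, 0)
Constraint values g_i(x) = a_i^T x - b_i:
  g_1((-2, 1)) = 0
  g_2((-2, 1)) = 0
Stationarity residual: grad f(x) + sum_i lambda_i a_i = (0, 0)
  -> stationarity OK
Primal feasibility (all g_i <= 0): OK
Dual feasibility (all lambda_i >= 0): OK
Complementary slackness (lambda_i * g_i(x) = 0 for all i): OK

Verdict: yes, KKT holds.

yes


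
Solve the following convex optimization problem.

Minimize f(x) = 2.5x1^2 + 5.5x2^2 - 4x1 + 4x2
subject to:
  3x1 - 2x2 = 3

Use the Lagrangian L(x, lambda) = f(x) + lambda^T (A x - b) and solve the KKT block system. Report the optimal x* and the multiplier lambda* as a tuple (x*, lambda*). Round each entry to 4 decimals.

Form the Lagrangian:
  L(x, lambda) = (1/2) x^T Q x + c^T x + lambda^T (A x - b)
Stationarity (grad_x L = 0): Q x + c + A^T lambda = 0.
Primal feasibility: A x = b.

This gives the KKT block system:
  [ Q   A^T ] [ x     ]   [-c ]
  [ A    0  ] [ lambda ] = [ b ]

Solving the linear system:
  x*      = (0.7647, -0.3529)
  lambda* = (0.0588)
  f(x*)   = -2.3235

x* = (0.7647, -0.3529), lambda* = (0.0588)


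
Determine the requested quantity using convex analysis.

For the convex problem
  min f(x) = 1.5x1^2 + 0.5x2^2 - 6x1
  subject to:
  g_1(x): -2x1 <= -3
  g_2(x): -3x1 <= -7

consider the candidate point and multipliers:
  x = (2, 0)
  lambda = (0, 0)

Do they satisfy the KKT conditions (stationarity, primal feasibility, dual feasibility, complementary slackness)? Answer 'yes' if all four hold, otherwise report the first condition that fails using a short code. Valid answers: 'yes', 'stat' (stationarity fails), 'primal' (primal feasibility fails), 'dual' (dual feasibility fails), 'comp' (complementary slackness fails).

Gradient of f: grad f(x) = Q x + c = (0, 0)
Constraint values g_i(x) = a_i^T x - b_i:
  g_1((2, 0)) = -1
  g_2((2, 0)) = 1
Stationarity residual: grad f(x) + sum_i lambda_i a_i = (0, 0)
  -> stationarity OK
Primal feasibility (all g_i <= 0): FAILS
Dual feasibility (all lambda_i >= 0): OK
Complementary slackness (lambda_i * g_i(x) = 0 for all i): OK

Verdict: the first failing condition is primal_feasibility -> primal.

primal


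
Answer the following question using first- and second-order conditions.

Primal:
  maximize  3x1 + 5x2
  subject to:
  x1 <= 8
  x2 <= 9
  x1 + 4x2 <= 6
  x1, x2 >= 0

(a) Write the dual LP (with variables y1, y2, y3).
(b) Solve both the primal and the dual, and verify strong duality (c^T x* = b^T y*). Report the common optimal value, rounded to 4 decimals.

The standard primal-dual pair for 'max c^T x s.t. A x <= b, x >= 0' is:
  Dual:  min b^T y  s.t.  A^T y >= c,  y >= 0.

So the dual LP is:
  minimize  8y1 + 9y2 + 6y3
  subject to:
    y1 + y3 >= 3
    y2 + 4y3 >= 5
    y1, y2, y3 >= 0

Solving the primal: x* = (6, 0).
  primal value c^T x* = 18.
Solving the dual: y* = (0, 0, 3).
  dual value b^T y* = 18.
Strong duality: c^T x* = b^T y*. Confirmed.

18


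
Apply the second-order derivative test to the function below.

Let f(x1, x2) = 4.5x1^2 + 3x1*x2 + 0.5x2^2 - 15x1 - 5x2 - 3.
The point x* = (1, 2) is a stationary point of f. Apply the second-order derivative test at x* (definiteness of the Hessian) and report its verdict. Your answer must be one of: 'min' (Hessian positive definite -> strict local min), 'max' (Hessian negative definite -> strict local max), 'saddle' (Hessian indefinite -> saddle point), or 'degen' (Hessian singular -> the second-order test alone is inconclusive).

Compute the Hessian H = grad^2 f:
  H = [[9, 3], [3, 1]]
Verify stationarity: grad f(x*) = H x* + g = (0, 0).
Eigenvalues of H: 0, 10.
H has a zero eigenvalue (singular; positive semidefinite but not definite), so H is neither positive definite, negative definite, nor indefinite. The second-order test alone is inconclusive -> degen.
(Indeed, f is constant along the null direction of H through x*, so x* is not a strict local extremum.)

degen


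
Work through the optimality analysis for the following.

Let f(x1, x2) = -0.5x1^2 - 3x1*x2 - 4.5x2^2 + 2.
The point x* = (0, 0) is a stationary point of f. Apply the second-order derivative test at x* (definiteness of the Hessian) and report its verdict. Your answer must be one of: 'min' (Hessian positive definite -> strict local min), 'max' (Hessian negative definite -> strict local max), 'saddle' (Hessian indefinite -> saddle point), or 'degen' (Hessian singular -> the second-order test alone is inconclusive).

Compute the Hessian H = grad^2 f:
  H = [[-1, -3], [-3, -9]]
Verify stationarity: grad f(x*) = H x* + g = (0, 0).
Eigenvalues of H: -10, 0.
H has a zero eigenvalue (singular; negative semidefinite but not definite), so H is neither positive definite, negative definite, nor indefinite. The second-order test alone is inconclusive -> degen.
(Indeed, f is constant along the null direction of H through x*, so x* is not a strict local extremum.)

degen


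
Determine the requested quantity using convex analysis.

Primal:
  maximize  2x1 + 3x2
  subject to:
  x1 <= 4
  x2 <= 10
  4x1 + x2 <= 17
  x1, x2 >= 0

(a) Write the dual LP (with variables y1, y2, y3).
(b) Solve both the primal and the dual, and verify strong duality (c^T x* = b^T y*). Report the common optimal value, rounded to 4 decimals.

The standard primal-dual pair for 'max c^T x s.t. A x <= b, x >= 0' is:
  Dual:  min b^T y  s.t.  A^T y >= c,  y >= 0.

So the dual LP is:
  minimize  4y1 + 10y2 + 17y3
  subject to:
    y1 + 4y3 >= 2
    y2 + y3 >= 3
    y1, y2, y3 >= 0

Solving the primal: x* = (1.75, 10).
  primal value c^T x* = 33.5.
Solving the dual: y* = (0, 2.5, 0.5).
  dual value b^T y* = 33.5.
Strong duality: c^T x* = b^T y*. Confirmed.

33.5


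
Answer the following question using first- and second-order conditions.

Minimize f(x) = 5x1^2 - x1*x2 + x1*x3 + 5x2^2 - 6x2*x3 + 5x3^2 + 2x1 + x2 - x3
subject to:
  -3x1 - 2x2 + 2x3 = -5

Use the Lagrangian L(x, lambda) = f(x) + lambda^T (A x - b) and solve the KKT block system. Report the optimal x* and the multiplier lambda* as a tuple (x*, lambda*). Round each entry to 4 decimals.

Form the Lagrangian:
  L(x, lambda) = (1/2) x^T Q x + c^T x + lambda^T (A x - b)
Stationarity (grad_x L = 0): Q x + c + A^T lambda = 0.
Primal feasibility: A x = b.

This gives the KKT block system:
  [ Q   A^T ] [ x     ]   [-c ]
  [ A    0  ] [ lambda ] = [ b ]

Solving the linear system:
  x*      = (1.0323, 0.4758, -0.4758)
  lambda* = (3.7903)
  f(x*)   = 10.9839

x* = (1.0323, 0.4758, -0.4758), lambda* = (3.7903)


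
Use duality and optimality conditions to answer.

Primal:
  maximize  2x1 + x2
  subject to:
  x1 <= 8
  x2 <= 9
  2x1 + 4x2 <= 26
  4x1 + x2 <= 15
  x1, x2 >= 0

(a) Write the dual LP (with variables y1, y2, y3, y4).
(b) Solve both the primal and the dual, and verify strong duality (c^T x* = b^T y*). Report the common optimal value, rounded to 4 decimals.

The standard primal-dual pair for 'max c^T x s.t. A x <= b, x >= 0' is:
  Dual:  min b^T y  s.t.  A^T y >= c,  y >= 0.

So the dual LP is:
  minimize  8y1 + 9y2 + 26y3 + 15y4
  subject to:
    y1 + 2y3 + 4y4 >= 2
    y2 + 4y3 + y4 >= 1
    y1, y2, y3, y4 >= 0

Solving the primal: x* = (2.4286, 5.2857).
  primal value c^T x* = 10.1429.
Solving the dual: y* = (0, 0, 0.1429, 0.4286).
  dual value b^T y* = 10.1429.
Strong duality: c^T x* = b^T y*. Confirmed.

10.1429


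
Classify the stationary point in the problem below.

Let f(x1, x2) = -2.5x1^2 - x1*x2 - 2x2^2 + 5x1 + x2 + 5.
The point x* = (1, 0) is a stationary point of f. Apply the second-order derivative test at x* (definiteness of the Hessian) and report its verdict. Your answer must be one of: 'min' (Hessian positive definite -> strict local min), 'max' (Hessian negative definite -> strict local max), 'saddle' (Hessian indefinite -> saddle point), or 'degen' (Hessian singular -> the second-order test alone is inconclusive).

Compute the Hessian H = grad^2 f:
  H = [[-5, -1], [-1, -4]]
Verify stationarity: grad f(x*) = H x* + g = (0, 0).
Eigenvalues of H: -5.618, -3.382.
Both eigenvalues < 0, so H is negative definite -> x* is a strict local max.

max


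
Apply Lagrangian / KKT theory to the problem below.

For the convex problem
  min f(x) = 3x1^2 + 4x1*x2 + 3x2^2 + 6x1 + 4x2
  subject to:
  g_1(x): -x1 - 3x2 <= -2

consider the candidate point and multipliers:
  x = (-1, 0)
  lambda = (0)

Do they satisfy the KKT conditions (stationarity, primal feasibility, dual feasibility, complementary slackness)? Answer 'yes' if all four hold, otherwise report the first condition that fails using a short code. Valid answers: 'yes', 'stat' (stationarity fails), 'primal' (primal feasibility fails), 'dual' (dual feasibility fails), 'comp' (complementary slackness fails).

Gradient of f: grad f(x) = Q x + c = (0, 0)
Constraint values g_i(x) = a_i^T x - b_i:
  g_1((-1, 0)) = 3
Stationarity residual: grad f(x) + sum_i lambda_i a_i = (0, 0)
  -> stationarity OK
Primal feasibility (all g_i <= 0): FAILS
Dual feasibility (all lambda_i >= 0): OK
Complementary slackness (lambda_i * g_i(x) = 0 for all i): OK

Verdict: the first failing condition is primal_feasibility -> primal.

primal


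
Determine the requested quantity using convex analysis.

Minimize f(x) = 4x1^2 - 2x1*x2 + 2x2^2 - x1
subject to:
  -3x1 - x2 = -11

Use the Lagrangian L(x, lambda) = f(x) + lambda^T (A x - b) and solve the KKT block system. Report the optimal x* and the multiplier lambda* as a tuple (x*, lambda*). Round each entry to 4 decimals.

Form the Lagrangian:
  L(x, lambda) = (1/2) x^T Q x + c^T x + lambda^T (A x - b)
Stationarity (grad_x L = 0): Q x + c + A^T lambda = 0.
Primal feasibility: A x = b.

This gives the KKT block system:
  [ Q   A^T ] [ x     ]   [-c ]
  [ A    0  ] [ lambda ] = [ b ]

Solving the linear system:
  x*      = (2.7679, 2.6964)
  lambda* = (5.25)
  f(x*)   = 27.4911

x* = (2.7679, 2.6964), lambda* = (5.25)


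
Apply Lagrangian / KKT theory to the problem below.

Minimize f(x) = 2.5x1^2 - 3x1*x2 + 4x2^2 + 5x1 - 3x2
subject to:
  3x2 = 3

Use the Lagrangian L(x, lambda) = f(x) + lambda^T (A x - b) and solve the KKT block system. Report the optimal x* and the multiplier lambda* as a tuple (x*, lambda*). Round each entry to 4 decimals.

Form the Lagrangian:
  L(x, lambda) = (1/2) x^T Q x + c^T x + lambda^T (A x - b)
Stationarity (grad_x L = 0): Q x + c + A^T lambda = 0.
Primal feasibility: A x = b.

This gives the KKT block system:
  [ Q   A^T ] [ x     ]   [-c ]
  [ A    0  ] [ lambda ] = [ b ]

Solving the linear system:
  x*      = (-0.4, 1)
  lambda* = (-2.0667)
  f(x*)   = 0.6

x* = (-0.4, 1), lambda* = (-2.0667)


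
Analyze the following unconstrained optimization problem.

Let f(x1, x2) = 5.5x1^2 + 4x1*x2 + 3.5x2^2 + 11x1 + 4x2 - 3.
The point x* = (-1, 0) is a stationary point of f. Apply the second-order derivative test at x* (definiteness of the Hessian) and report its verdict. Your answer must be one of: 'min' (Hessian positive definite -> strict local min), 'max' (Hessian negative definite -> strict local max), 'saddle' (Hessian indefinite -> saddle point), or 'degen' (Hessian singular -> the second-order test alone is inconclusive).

Compute the Hessian H = grad^2 f:
  H = [[11, 4], [4, 7]]
Verify stationarity: grad f(x*) = H x* + g = (0, 0).
Eigenvalues of H: 4.5279, 13.4721.
Both eigenvalues > 0, so H is positive definite -> x* is a strict local min.

min


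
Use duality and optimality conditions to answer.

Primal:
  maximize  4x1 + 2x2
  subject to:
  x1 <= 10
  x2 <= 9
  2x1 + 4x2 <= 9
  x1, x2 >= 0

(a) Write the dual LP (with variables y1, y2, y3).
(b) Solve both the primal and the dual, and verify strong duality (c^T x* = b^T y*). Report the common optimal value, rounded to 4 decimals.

The standard primal-dual pair for 'max c^T x s.t. A x <= b, x >= 0' is:
  Dual:  min b^T y  s.t.  A^T y >= c,  y >= 0.

So the dual LP is:
  minimize  10y1 + 9y2 + 9y3
  subject to:
    y1 + 2y3 >= 4
    y2 + 4y3 >= 2
    y1, y2, y3 >= 0

Solving the primal: x* = (4.5, 0).
  primal value c^T x* = 18.
Solving the dual: y* = (0, 0, 2).
  dual value b^T y* = 18.
Strong duality: c^T x* = b^T y*. Confirmed.

18


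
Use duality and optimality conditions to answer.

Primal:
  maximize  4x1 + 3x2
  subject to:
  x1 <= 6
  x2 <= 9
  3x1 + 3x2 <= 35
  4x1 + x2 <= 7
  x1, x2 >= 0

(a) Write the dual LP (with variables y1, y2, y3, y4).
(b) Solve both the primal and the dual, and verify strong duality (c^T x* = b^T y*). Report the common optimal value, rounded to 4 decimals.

The standard primal-dual pair for 'max c^T x s.t. A x <= b, x >= 0' is:
  Dual:  min b^T y  s.t.  A^T y >= c,  y >= 0.

So the dual LP is:
  minimize  6y1 + 9y2 + 35y3 + 7y4
  subject to:
    y1 + 3y3 + 4y4 >= 4
    y2 + 3y3 + y4 >= 3
    y1, y2, y3, y4 >= 0

Solving the primal: x* = (0, 7).
  primal value c^T x* = 21.
Solving the dual: y* = (0, 0, 0, 3).
  dual value b^T y* = 21.
Strong duality: c^T x* = b^T y*. Confirmed.

21


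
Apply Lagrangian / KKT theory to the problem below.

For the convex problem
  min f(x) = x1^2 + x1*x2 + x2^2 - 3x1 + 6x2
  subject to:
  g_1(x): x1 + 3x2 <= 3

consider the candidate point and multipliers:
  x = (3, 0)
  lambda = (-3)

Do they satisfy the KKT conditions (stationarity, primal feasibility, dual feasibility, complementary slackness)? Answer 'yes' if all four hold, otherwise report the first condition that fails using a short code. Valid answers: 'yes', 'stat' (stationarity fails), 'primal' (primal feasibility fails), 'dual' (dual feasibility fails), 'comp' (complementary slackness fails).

Gradient of f: grad f(x) = Q x + c = (3, 9)
Constraint values g_i(x) = a_i^T x - b_i:
  g_1((3, 0)) = 0
Stationarity residual: grad f(x) + sum_i lambda_i a_i = (0, 0)
  -> stationarity OK
Primal feasibility (all g_i <= 0): OK
Dual feasibility (all lambda_i >= 0): FAILS
Complementary slackness (lambda_i * g_i(x) = 0 for all i): OK

Verdict: the first failing condition is dual_feasibility -> dual.

dual


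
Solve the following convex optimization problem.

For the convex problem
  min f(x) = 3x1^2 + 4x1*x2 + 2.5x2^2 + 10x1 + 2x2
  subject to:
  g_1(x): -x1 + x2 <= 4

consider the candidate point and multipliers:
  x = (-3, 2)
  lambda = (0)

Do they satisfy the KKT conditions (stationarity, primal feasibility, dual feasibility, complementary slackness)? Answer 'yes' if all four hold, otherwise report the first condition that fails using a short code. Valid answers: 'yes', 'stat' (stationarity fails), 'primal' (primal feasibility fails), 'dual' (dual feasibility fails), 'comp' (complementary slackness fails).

Gradient of f: grad f(x) = Q x + c = (0, 0)
Constraint values g_i(x) = a_i^T x - b_i:
  g_1((-3, 2)) = 1
Stationarity residual: grad f(x) + sum_i lambda_i a_i = (0, 0)
  -> stationarity OK
Primal feasibility (all g_i <= 0): FAILS
Dual feasibility (all lambda_i >= 0): OK
Complementary slackness (lambda_i * g_i(x) = 0 for all i): OK

Verdict: the first failing condition is primal_feasibility -> primal.

primal


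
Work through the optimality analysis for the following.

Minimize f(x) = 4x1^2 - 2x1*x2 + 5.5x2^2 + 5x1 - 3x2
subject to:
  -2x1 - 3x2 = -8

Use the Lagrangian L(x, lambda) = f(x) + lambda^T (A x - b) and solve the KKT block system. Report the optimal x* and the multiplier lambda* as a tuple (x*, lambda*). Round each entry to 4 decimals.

Form the Lagrangian:
  L(x, lambda) = (1/2) x^T Q x + c^T x + lambda^T (A x - b)
Stationarity (grad_x L = 0): Q x + c + A^T lambda = 0.
Primal feasibility: A x = b.

This gives the KKT block system:
  [ Q   A^T ] [ x     ]   [-c ]
  [ A    0  ] [ lambda ] = [ b ]

Solving the linear system:
  x*      = (1.15, 1.9)
  lambda* = (5.2)
  f(x*)   = 20.825

x* = (1.15, 1.9), lambda* = (5.2)


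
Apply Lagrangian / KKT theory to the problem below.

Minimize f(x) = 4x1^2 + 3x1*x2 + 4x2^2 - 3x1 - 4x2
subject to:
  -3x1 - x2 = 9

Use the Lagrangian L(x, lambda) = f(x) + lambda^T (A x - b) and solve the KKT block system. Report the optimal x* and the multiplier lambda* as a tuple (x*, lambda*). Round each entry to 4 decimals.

Form the Lagrangian:
  L(x, lambda) = (1/2) x^T Q x + c^T x + lambda^T (A x - b)
Stationarity (grad_x L = 0): Q x + c + A^T lambda = 0.
Primal feasibility: A x = b.

This gives the KKT block system:
  [ Q   A^T ] [ x     ]   [-c ]
  [ A    0  ] [ lambda ] = [ b ]

Solving the linear system:
  x*      = (-3.1935, 0.5806)
  lambda* = (-8.9355)
  f(x*)   = 43.8387

x* = (-3.1935, 0.5806), lambda* = (-8.9355)


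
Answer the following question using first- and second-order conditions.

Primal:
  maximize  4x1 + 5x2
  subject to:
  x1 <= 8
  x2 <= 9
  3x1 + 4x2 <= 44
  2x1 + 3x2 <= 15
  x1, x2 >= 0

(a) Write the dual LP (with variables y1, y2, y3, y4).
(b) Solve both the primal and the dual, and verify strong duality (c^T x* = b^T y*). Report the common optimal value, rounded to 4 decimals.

The standard primal-dual pair for 'max c^T x s.t. A x <= b, x >= 0' is:
  Dual:  min b^T y  s.t.  A^T y >= c,  y >= 0.

So the dual LP is:
  minimize  8y1 + 9y2 + 44y3 + 15y4
  subject to:
    y1 + 3y3 + 2y4 >= 4
    y2 + 4y3 + 3y4 >= 5
    y1, y2, y3, y4 >= 0

Solving the primal: x* = (7.5, 0).
  primal value c^T x* = 30.
Solving the dual: y* = (0, 0, 0, 2).
  dual value b^T y* = 30.
Strong duality: c^T x* = b^T y*. Confirmed.

30


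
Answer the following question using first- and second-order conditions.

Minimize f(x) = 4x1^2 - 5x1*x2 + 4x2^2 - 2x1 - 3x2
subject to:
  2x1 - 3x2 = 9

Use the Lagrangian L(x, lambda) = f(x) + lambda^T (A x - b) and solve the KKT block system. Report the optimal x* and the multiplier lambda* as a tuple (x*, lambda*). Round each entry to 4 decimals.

Form the Lagrangian:
  L(x, lambda) = (1/2) x^T Q x + c^T x + lambda^T (A x - b)
Stationarity (grad_x L = 0): Q x + c + A^T lambda = 0.
Primal feasibility: A x = b.

This gives the KKT block system:
  [ Q   A^T ] [ x     ]   [-c ]
  [ A    0  ] [ lambda ] = [ b ]

Solving the linear system:
  x*      = (1.0227, -2.3182)
  lambda* = (-8.8864)
  f(x*)   = 42.4432

x* = (1.0227, -2.3182), lambda* = (-8.8864)


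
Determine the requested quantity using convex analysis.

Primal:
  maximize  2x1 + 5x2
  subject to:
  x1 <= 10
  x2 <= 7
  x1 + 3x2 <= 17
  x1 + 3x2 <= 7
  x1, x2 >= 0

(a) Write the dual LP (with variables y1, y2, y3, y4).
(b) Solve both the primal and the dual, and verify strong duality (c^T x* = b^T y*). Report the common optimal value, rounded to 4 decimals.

The standard primal-dual pair for 'max c^T x s.t. A x <= b, x >= 0' is:
  Dual:  min b^T y  s.t.  A^T y >= c,  y >= 0.

So the dual LP is:
  minimize  10y1 + 7y2 + 17y3 + 7y4
  subject to:
    y1 + y3 + y4 >= 2
    y2 + 3y3 + 3y4 >= 5
    y1, y2, y3, y4 >= 0

Solving the primal: x* = (7, 0).
  primal value c^T x* = 14.
Solving the dual: y* = (0, 0, 0, 2).
  dual value b^T y* = 14.
Strong duality: c^T x* = b^T y*. Confirmed.

14


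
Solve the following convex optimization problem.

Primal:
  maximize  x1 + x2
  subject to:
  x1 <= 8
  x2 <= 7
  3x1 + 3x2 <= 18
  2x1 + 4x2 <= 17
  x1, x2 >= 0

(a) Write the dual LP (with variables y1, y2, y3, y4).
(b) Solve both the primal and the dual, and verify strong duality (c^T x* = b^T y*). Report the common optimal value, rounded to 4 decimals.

The standard primal-dual pair for 'max c^T x s.t. A x <= b, x >= 0' is:
  Dual:  min b^T y  s.t.  A^T y >= c,  y >= 0.

So the dual LP is:
  minimize  8y1 + 7y2 + 18y3 + 17y4
  subject to:
    y1 + 3y3 + 2y4 >= 1
    y2 + 3y3 + 4y4 >= 1
    y1, y2, y3, y4 >= 0

Solving the primal: x* = (6, 0).
  primal value c^T x* = 6.
Solving the dual: y* = (0, 0, 0.3333, 0).
  dual value b^T y* = 6.
Strong duality: c^T x* = b^T y*. Confirmed.

6


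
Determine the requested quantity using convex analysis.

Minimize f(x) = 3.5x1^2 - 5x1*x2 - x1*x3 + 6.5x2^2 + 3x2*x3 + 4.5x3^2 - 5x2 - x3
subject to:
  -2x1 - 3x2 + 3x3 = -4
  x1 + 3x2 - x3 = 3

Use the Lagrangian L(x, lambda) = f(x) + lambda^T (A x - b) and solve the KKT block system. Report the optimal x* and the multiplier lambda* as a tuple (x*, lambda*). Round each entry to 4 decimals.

Form the Lagrangian:
  L(x, lambda) = (1/2) x^T Q x + c^T x + lambda^T (A x - b)
Stationarity (grad_x L = 0): Q x + c + A^T lambda = 0.
Primal feasibility: A x = b.

This gives the KKT block system:
  [ Q   A^T ] [ x     ]   [-c ]
  [ A    0  ] [ lambda ] = [ b ]

Solving the linear system:
  x*      = (0.6023, 0.733, -0.1989)
  lambda* = (0.4432, 0.1364)
  f(x*)   = -1.0511

x* = (0.6023, 0.733, -0.1989), lambda* = (0.4432, 0.1364)


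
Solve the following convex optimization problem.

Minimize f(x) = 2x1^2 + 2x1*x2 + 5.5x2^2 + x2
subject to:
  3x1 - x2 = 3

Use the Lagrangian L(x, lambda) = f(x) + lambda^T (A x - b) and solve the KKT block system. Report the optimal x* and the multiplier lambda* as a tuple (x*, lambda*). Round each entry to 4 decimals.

Form the Lagrangian:
  L(x, lambda) = (1/2) x^T Q x + c^T x + lambda^T (A x - b)
Stationarity (grad_x L = 0): Q x + c + A^T lambda = 0.
Primal feasibility: A x = b.

This gives the KKT block system:
  [ Q   A^T ] [ x     ]   [-c ]
  [ A    0  ] [ lambda ] = [ b ]

Solving the linear system:
  x*      = (0.887, -0.3391)
  lambda* = (-0.9565)
  f(x*)   = 1.2652

x* = (0.887, -0.3391), lambda* = (-0.9565)


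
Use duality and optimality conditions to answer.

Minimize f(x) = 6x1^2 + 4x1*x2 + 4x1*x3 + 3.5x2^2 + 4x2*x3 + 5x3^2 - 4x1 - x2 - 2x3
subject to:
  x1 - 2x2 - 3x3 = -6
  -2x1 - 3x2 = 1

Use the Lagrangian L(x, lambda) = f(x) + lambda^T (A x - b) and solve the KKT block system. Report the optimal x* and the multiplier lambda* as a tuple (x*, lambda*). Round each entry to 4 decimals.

Form the Lagrangian:
  L(x, lambda) = (1/2) x^T Q x + c^T x + lambda^T (A x - b)
Stationarity (grad_x L = 0): Q x + c + A^T lambda = 0.
Primal feasibility: A x = b.

This gives the KKT block system:
  [ Q   A^T ] [ x     ]   [-c ]
  [ A    0  ] [ lambda ] = [ b ]

Solving the linear system:
  x*      = (-0.8124, 0.2083, 1.5903)
  lambda* = (3.829, -1.3628)
  f(x*)   = 12.0986

x* = (-0.8124, 0.2083, 1.5903), lambda* = (3.829, -1.3628)


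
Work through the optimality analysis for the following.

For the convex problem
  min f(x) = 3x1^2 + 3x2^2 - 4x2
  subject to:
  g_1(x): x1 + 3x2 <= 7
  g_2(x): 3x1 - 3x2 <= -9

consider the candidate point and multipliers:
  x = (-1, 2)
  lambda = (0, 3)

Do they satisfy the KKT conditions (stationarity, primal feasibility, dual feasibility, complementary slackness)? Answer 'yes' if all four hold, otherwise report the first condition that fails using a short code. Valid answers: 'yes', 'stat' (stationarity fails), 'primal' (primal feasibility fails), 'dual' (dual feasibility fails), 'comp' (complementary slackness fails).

Gradient of f: grad f(x) = Q x + c = (-6, 8)
Constraint values g_i(x) = a_i^T x - b_i:
  g_1((-1, 2)) = -2
  g_2((-1, 2)) = 0
Stationarity residual: grad f(x) + sum_i lambda_i a_i = (3, -1)
  -> stationarity FAILS
Primal feasibility (all g_i <= 0): OK
Dual feasibility (all lambda_i >= 0): OK
Complementary slackness (lambda_i * g_i(x) = 0 for all i): OK

Verdict: the first failing condition is stationarity -> stat.

stat


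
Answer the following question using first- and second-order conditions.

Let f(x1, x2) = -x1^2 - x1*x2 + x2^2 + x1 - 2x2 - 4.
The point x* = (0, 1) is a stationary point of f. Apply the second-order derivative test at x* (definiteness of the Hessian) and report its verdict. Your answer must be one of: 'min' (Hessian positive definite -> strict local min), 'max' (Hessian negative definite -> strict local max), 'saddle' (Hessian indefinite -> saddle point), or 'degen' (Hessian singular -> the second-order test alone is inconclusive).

Compute the Hessian H = grad^2 f:
  H = [[-2, -1], [-1, 2]]
Verify stationarity: grad f(x*) = H x* + g = (0, 0).
Eigenvalues of H: -2.2361, 2.2361.
Eigenvalues have mixed signs, so H is indefinite -> x* is a saddle point.

saddle


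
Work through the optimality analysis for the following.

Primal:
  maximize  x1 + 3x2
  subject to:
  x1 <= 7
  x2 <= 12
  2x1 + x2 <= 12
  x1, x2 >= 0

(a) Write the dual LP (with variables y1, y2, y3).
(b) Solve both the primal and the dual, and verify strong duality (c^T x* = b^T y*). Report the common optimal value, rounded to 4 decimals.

The standard primal-dual pair for 'max c^T x s.t. A x <= b, x >= 0' is:
  Dual:  min b^T y  s.t.  A^T y >= c,  y >= 0.

So the dual LP is:
  minimize  7y1 + 12y2 + 12y3
  subject to:
    y1 + 2y3 >= 1
    y2 + y3 >= 3
    y1, y2, y3 >= 0

Solving the primal: x* = (0, 12).
  primal value c^T x* = 36.
Solving the dual: y* = (0, 2.5, 0.5).
  dual value b^T y* = 36.
Strong duality: c^T x* = b^T y*. Confirmed.

36
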